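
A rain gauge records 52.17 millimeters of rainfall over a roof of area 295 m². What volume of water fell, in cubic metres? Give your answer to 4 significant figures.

1 mm over 1 m² is 1 L, so volume = 52.17 × 295 = 15390.15 L = 15.39 m³.

15.39 cubic metres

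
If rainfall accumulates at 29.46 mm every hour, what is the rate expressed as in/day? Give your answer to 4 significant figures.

29.46 mm/hour × 0.0393701 in/mm × 24 hour/day = 27.84 in/day.

27.84 in/day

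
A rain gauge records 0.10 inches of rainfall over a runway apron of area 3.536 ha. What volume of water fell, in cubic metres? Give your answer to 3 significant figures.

Depth: 0.10 in × 25.4 = 2.54 mm.
Area: 3.536 ha = 35360 m².
1 mm over 1 m² is 1 L, so volume = 2.54 × 35360 = 89814.4 L = 89.8 m³.

89.8 cubic metres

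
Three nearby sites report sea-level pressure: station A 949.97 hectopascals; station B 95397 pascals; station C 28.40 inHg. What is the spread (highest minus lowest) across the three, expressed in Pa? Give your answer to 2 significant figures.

1200 Pa

station A: 949.97 hPa = 94997.00 Pa.
station C: 28.40 inHg = 96173.45 Pa.
Spread: 96173.45 − 94997.00 = 1200 Pa.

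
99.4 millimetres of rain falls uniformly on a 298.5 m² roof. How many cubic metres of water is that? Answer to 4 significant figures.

29.67 cubic metres

1 mm over 1 m² is 1 L, so volume = 99.4 × 298.5 = 29670.9 L = 29.67 m³.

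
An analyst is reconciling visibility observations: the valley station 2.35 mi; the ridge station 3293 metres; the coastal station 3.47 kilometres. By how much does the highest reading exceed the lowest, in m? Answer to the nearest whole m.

the valley station: 2.35 SM = 3781.96 m.
the coastal station: 3.47 km = 3470.00 m.
Spread: 3781.96 − 3293.00 = 489 m.

489 m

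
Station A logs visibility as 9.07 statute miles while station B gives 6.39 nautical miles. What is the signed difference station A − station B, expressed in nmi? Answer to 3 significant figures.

1.49 nmi

station A: 9.07 SM = 7.8816 nmi.
Difference: 7.8816 − 6.3900 = 1.49 nmi.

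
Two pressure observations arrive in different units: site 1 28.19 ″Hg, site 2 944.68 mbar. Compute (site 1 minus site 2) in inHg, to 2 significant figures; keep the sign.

0.29 inHg

site 2: 944.68 mb = 27.8964 inHg.
Difference: 28.1900 − 27.8964 = 0.29 inHg.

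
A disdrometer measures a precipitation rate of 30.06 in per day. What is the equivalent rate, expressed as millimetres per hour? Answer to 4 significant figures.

30.06 in/day × 25.4 mm/in × 0.0416667 day/hour = 31.81 mm/hour.

31.81 mm/hour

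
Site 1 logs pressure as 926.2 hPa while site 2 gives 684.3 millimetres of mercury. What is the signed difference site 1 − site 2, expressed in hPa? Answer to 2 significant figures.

site 2: 684.3 mmHg = 912.33 hPa.
Difference: 926.20 − 912.33 = 14 hPa.

14 hPa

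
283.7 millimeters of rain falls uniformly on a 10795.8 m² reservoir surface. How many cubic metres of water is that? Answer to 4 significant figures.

3063 cubic metres

1 mm over 1 m² is 1 L, so volume = 283.7 × 10795.8 = 3062768.5 L = 3063 m³.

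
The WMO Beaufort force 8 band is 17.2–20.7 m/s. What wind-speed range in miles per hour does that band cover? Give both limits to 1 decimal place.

38.5 to 46.3 mph

17.2–20.7 m/s × 2.237 = 38.5–46.3 mph.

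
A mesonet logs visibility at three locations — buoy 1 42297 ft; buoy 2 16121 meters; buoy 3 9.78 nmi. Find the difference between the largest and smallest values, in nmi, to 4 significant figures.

2.819 nmi

buoy 1: 42297 ft = 6.96119 nmi.
buoy 2: 16121 m = 8.70464 nmi.
Spread: 9.78000 − 6.96119 = 2.819 nmi.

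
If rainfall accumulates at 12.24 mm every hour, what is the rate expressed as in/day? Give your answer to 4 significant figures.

11.57 in/day

12.24 mm/hour × 0.0393701 in/mm × 24 hour/day = 11.57 in/day.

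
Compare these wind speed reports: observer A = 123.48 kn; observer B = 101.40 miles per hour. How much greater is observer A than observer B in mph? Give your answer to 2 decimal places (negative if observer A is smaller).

40.70 mph

observer A: 123.48 kt = 142.0982 mph.
Difference: 142.0982 − 101.4000 = 40.70 mph.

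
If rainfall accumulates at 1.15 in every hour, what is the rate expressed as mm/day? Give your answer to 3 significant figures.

1.15 in/hour × 25.4 mm/in × 24 hour/day = 701 mm/day.

701 mm/day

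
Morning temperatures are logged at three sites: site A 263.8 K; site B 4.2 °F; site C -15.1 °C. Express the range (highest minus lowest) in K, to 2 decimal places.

site A: 263.8 K = -9.350 °C.
site B: 4.2 °F = -15.444 °C.
Spread: (-9.350) − (-15.444) = 6.094 °C.

6.09 K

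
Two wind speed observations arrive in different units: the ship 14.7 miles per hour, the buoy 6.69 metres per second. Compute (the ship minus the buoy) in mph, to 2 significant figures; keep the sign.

the buoy: 6.69 m/s = 14.9651 mph.
Difference: 14.7000 − 14.9651 = -0.27 mph.

-0.27 mph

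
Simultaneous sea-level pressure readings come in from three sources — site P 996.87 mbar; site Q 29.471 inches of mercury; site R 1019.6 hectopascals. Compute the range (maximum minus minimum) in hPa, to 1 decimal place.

22.7 hPa

site P: 996.87 mb = 996.870 hPa.
site Q: 29.471 inHg = 998.003 hPa.
Spread: 1019.600 − 996.870 = 22.7 hPa.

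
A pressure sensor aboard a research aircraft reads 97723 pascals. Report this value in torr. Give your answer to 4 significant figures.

733.0 mmHg

1 Pa = 0.00750062 mmHg, so 97723 × 0.00750062 = 733.0 mmHg.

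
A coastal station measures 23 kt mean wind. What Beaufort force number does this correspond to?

23 kt lies in the Beaufort 6 band (strong breeze, 22–27 kt).

Beaufort force 6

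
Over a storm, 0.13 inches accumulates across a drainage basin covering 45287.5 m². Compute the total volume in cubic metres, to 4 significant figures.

149.5 cubic metres

Depth: 0.13 in × 25.4 = 3.302 mm.
1 mm over 1 m² is 1 L, so volume = 3.302 × 45287.5 = 149539.33 L = 149.5 m³.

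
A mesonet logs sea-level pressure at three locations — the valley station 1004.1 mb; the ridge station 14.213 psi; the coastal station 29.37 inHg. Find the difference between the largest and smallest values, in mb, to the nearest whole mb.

24 mb

the ridge station: 14.213 psi = 979.95 mb.
the coastal station: 29.37 inHg = 994.58 mb.
Spread: 1004.10 − 979.95 = 24 mb.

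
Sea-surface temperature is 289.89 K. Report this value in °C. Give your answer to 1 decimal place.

°C = 289.89 − 273.15 = 16.7 °C.

16.7 °C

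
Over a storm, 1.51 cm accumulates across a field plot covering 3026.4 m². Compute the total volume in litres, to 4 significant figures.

Depth: 1.51 cm × 10 = 15.1 mm.
1 mm over 1 m² is 1 L, so volume = 15.1 × 3026.4 = 45698.64 L ≈ 45700 L.

45700 litres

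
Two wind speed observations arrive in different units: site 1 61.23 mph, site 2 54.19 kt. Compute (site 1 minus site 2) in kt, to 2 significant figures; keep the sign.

site 1: 61.23 mph = 53.2074 kt.
Difference: 53.2074 − 54.1900 = -0.98 kt.

-0.98 kt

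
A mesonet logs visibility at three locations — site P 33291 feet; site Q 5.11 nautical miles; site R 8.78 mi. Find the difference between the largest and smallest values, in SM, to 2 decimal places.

site P: 33291 ft = 6.3051 SM.
site Q: 5.11 nmi = 5.8805 SM.
Spread: 8.7800 − 5.8805 = 2.90 SM.

2.90 SM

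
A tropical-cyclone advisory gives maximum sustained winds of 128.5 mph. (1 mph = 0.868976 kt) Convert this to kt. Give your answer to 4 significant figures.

111.7 kt

1 mph = 0.868976 kt, so 128.5 × 0.868976 = 111.7 kt.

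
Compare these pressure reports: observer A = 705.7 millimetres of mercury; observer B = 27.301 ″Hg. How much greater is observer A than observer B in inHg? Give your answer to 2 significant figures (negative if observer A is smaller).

0.48 inHg

observer A: 705.7 mmHg = 27.7835 inHg.
Difference: 27.7835 − 27.3010 = 0.48 inHg.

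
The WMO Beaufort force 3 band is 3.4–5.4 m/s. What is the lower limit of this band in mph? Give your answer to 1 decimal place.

7.6 mph

3.4–5.4 m/s × 2.237 = 7.6–12.1 mph.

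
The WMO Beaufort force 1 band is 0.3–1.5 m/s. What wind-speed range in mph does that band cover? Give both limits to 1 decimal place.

0.3–1.5 m/s × 2.237 = 0.7–3.4 mph.

0.7 to 3.4 mph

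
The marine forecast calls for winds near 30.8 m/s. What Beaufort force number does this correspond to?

Beaufort force 11

30.8 m/s lies in the Beaufort 11 band (violent storm, 28.5–32.6 m/s).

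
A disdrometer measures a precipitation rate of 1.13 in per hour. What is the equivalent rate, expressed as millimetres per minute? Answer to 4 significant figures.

0.4784 mm/minute

1.13 in/hour × 25.4 mm/in × 0.0166667 hour/minute = 0.4784 mm/minute.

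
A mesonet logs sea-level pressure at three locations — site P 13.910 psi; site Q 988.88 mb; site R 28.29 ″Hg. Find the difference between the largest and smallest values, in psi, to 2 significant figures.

0.45 psi

site Q: 988.88 mb = 14.3425 psi.
site R: 28.29 inHg = 13.8948 psi.
Spread: 14.3425 − 13.8948 = 0.45 psi.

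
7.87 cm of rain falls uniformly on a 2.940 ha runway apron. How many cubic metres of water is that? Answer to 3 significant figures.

Depth: 7.87 cm × 10 = 78.7 mm.
Area: 2.940 ha = 29400 m².
1 mm over 1 m² is 1 L, so volume = 78.7 × 29400 = 2313780 L = 2310 m³.

2310 cubic metres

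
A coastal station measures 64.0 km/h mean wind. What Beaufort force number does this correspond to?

64.0 km/h = 17.8 m/s, which is Beaufort 8 (gale, 17.2–20.7 m/s).

Beaufort force 8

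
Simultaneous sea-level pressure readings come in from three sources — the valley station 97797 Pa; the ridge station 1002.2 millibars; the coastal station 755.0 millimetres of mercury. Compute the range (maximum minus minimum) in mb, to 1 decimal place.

the valley station: 97797 Pa = 977.970 mb.
the coastal station: 755.0 mmHg = 1006.584 mb.
Spread: 1006.584 − 977.970 = 28.6 mb.

28.6 mb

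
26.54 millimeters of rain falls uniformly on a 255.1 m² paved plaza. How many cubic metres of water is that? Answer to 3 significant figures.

6.77 cubic metres

1 mm over 1 m² is 1 L, so volume = 26.54 × 255.1 = 6770.354 L = 6.77 m³.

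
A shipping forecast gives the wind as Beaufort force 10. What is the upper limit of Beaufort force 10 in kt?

Beaufort 10 (storm) spans 48–55 knots.

55 kt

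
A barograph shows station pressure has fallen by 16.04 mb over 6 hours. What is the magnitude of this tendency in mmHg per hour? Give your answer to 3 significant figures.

2.01 mmHg per hour

16.04 mb / 6 h × 0.750062 mmHg/mb = 2.01 mmHg/h.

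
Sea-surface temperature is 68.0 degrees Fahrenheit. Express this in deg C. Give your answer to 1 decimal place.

°C = (°F − 32) × 5/9 = (68.0 − 32) / 1.8 = 20.0 °C.

20.0 °C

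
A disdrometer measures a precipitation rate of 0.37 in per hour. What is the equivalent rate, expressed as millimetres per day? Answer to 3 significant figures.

226 mm/day

0.37 in/hour × 25.4 mm/in × 24 hour/day = 226 mm/day.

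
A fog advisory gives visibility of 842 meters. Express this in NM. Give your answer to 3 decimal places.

0.455 nmi

1 m = 0.000539957 nmi, so 842 × 0.000539957 = 0.455 nmi.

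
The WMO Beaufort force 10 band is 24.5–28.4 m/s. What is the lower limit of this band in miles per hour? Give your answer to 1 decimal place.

24.5–28.4 m/s × 2.237 = 54.8–63.5 mph.

54.8 mph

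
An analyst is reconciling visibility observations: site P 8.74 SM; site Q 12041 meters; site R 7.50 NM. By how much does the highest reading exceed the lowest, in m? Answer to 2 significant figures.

2000 m

site P: 8.74 SM = 14065.67 m.
site R: 7.50 nmi = 13890.00 m.
Spread: 14065.67 − 12041.00 = 2000 m.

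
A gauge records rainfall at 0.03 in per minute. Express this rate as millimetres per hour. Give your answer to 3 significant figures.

45.7 mm/hour

0.03 in/minute × 25.4 mm/in × 60 minute/hour = 45.7 mm/hour.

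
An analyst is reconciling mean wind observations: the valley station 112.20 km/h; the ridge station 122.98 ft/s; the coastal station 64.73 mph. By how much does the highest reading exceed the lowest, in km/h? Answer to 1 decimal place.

30.8 km/h

the ridge station: 122.98 ft/s = 134.943 km/h.
the coastal station: 64.73 mph = 104.173 km/h.
Spread: 134.943 − 104.173 = 30.8 km/h.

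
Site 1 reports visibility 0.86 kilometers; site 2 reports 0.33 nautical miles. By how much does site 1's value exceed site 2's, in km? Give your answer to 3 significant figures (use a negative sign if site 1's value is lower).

0.249 km

site 2: 0.33 nmi = 0.61116 km.
Difference: 0.86000 − 0.61116 = 0.249 km.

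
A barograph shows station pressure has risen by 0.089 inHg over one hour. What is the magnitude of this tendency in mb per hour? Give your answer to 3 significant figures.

3.01 mb per hour

0.089 inHg / 1 h × 33.8639 mb/inHg = 3.01 mb/h.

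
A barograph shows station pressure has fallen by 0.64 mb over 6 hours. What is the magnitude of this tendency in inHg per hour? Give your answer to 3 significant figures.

0.64 mb / 6 h × 0.02953 inHg/mb = 0.00315 inHg/h.

0.00315 inHg per hour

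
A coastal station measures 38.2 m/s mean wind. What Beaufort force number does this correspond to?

Beaufort force 12

38.2 m/s lies in the Beaufort 12 band (hurricane force, ≥32.7 m/s).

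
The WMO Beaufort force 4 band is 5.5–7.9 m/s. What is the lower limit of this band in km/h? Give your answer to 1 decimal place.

5.5–7.9 m/s × 3.6 = 19.8–28.4 km/h.

19.8 km/h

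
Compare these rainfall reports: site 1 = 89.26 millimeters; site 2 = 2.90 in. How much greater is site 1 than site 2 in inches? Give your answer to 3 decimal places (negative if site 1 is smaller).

0.614 in

site 1: 89.26 mm = 3.51417 in.
Difference: 3.51417 − 2.90000 = 0.614 in.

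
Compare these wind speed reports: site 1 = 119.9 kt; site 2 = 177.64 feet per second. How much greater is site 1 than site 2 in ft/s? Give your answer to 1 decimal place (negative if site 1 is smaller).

24.7 ft/s

site 1: 119.9 kt = 202.368 ft/s.
Difference: 202.368 − 177.640 = 24.7 ft/s.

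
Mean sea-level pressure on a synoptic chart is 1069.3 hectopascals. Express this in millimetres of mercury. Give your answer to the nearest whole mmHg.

802 mmHg

1 hPa = 0.750062 mmHg, so 1069.3 × 0.750062 = 802 mmHg.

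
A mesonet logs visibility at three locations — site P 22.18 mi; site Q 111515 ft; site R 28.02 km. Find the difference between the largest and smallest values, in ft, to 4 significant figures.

site P: 22.18 SM = 117110.40 ft.
site R: 28.02 km = 91929.13 ft.
Spread: 117110.40 − 91929.13 = 25180 ft.

25180 ft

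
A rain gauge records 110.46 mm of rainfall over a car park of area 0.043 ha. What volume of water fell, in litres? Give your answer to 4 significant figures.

47500 litres

Area: 0.043 ha = 430 m².
1 mm over 1 m² is 1 L, so volume = 110.46 × 430 = 47497.8 L ≈ 47500 L.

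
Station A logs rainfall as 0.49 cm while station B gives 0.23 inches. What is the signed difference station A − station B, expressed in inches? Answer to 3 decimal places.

-0.037 in

station A: 0.49 cm = 0.19291 in.
Difference: 0.19291 − 0.23000 = -0.037 in.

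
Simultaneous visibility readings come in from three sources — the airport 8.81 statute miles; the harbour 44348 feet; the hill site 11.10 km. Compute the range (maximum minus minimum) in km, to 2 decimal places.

the airport: 8.81 SM = 14.1783 km.
the harbour: 44348 ft = 13.5173 km.
Spread: 14.1783 − 11.1000 = 3.08 km.

3.08 km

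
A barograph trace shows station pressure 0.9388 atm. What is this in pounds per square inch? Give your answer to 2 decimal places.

13.80 psi

1 atm = 14.6959 psi, so 0.9388 × 14.6959 = 13.80 psi.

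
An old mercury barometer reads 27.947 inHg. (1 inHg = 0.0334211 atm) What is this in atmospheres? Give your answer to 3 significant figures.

0.934 atm

1 inHg = 0.0334211 atm, so 27.947 × 0.0334211 = 0.934 atm.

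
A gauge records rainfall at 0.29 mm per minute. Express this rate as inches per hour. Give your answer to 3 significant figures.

0.29 mm/minute × 0.0393701 in/mm × 60 minute/hour = 0.685 in/hour.

0.685 in/hour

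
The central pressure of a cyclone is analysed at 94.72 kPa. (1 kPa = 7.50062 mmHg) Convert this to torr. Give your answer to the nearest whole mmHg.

710 mmHg

1 kPa = 7.50062 mmHg, so 94.72 × 7.50062 = 710 mmHg.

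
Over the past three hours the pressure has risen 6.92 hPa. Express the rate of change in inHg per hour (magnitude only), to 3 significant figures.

6.92 hPa / 3 h × 0.02953 inHg/hPa = 0.0681 inHg/h.

0.0681 inHg per hour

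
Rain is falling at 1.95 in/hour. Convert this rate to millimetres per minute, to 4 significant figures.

1.95 in/hour × 25.4 mm/in × 0.0166667 hour/minute = 0.8255 mm/minute.

0.8255 mm/minute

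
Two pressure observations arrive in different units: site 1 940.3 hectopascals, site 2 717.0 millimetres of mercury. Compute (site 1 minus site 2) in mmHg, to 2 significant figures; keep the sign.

site 1: 940.3 hPa = 705.28 mmHg.
Difference: 705.28 − 717.00 = -12 mmHg.

-12 mmHg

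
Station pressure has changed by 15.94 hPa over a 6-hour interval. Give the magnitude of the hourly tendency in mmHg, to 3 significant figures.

15.94 hPa / 6 h × 0.750062 mmHg/hPa = 1.99 mmHg/h.

1.99 mmHg per hour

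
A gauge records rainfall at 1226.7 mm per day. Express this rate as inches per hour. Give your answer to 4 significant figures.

2.012 in/hour

1226.7 mm/day × 0.0393701 in/mm × 0.0416667 day/hour = 2.012 in/hour.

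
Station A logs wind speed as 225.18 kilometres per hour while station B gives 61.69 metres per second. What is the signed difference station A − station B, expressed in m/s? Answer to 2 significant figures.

0.86 m/s

station A: 225.18 km/h = 62.5500 m/s.
Difference: 62.5500 − 61.6900 = 0.86 m/s.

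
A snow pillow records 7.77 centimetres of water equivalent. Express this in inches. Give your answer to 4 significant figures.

1 cm = 0.393701 in, so 7.77 × 0.393701 = 3.059 in.

3.059 in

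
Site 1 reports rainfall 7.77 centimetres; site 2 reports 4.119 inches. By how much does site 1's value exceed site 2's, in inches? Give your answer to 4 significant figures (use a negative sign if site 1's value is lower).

site 1: 7.77 cm = 3.05906 in.
Difference: 3.05906 − 4.11900 = -1.060 in.

-1.060 in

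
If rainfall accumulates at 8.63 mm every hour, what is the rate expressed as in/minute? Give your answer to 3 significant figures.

0.00566 in/minute

8.63 mm/hour × 0.0393701 in/mm × 0.0166667 hour/minute = 0.00566 in/minute.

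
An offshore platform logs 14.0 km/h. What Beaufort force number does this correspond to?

Beaufort force 3

14.0 km/h = 3.9 m/s, which is Beaufort 3 (gentle breeze, 3.4–5.4 m/s).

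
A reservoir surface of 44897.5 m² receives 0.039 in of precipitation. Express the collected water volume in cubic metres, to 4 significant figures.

Depth: 0.039 in × 25.4 = 0.9906 mm.
1 mm over 1 m² is 1 L, so volume = 0.9906 × 44897.5 = 44475.463 L = 44.48 m³.

44.48 cubic metres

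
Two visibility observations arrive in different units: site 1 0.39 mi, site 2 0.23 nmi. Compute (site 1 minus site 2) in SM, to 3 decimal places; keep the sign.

site 2: 0.23 nmi = 0.26468 SM.
Difference: 0.39000 − 0.26468 = 0.125 SM.

0.125 SM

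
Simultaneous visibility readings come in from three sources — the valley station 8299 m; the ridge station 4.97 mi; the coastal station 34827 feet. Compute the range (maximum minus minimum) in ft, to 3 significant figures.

the valley station: 8299 m = 27227.69 ft.
the ridge station: 4.97 SM = 26241.60 ft.
Spread: 34827.00 − 26241.60 = 8590 ft.

8590 ft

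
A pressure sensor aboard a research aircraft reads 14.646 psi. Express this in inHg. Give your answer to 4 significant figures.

1 psi = 2.03602 inHg, so 14.646 × 2.03602 = 29.82 inHg.

29.82 inHg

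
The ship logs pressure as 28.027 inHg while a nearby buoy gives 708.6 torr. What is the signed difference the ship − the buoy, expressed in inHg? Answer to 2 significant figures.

0.13 inHg

the buoy: 708.6 mmHg = 27.8976 inHg.
Difference: 28.0270 − 27.8976 = 0.13 inHg.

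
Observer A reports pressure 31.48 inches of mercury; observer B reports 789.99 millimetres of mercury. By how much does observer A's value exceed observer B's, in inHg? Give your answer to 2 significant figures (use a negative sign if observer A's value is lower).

observer B: 789.99 mmHg = 31.1020 inHg.
Difference: 31.4800 − 31.1020 = 0.38 inHg.

0.38 inHg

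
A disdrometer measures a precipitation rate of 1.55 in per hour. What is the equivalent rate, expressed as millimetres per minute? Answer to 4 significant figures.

0.6562 mm/minute

1.55 in/hour × 25.4 mm/in × 0.0166667 hour/minute = 0.6562 mm/minute.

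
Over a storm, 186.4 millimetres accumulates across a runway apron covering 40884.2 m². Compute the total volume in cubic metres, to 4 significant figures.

7621 cubic metres

1 mm over 1 m² is 1 L, so volume = 186.4 × 40884.2 = 7620814.9 L = 7621 m³.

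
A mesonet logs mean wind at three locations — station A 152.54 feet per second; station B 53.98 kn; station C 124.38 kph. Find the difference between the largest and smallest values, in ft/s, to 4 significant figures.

station B: 53.98 kt = 91.1080 ft/s.
station C: 124.38 km/h = 113.3530 ft/s.
Spread: 152.5400 − 91.1080 = 61.43 ft/s.

61.43 ft/s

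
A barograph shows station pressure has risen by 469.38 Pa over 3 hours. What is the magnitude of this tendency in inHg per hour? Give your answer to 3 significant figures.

469.38 Pa / 3 h × 0.0002953 inHg/Pa = 0.0462 inHg/h.

0.0462 inHg per hour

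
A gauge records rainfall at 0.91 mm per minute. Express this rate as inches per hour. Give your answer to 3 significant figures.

2.15 in/hour

0.91 mm/minute × 0.0393701 in/mm × 60 minute/hour = 2.15 in/hour.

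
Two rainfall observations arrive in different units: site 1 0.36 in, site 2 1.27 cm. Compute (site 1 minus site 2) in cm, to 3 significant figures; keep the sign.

-0.356 cm

site 1: 0.36 in = 0.91440 cm.
Difference: 0.91440 − 1.27000 = -0.356 cm.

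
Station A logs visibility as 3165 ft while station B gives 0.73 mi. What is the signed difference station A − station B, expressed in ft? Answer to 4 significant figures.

station B: 0.73 SM = 3854.400 ft.
Difference: 3165.000 − 3854.400 = -689.4 ft.

-689.4 ft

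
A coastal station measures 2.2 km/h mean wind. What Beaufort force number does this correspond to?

Beaufort force 1

2.2 km/h = 0.6 m/s, which is Beaufort 1 (light air, 0.3–1.5 m/s).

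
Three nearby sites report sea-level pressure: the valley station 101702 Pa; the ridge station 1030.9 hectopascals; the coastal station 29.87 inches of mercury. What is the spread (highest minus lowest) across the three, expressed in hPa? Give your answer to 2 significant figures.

19 hPa

the valley station: 101702 Pa = 1017.02 hPa.
the coastal station: 29.87 inHg = 1011.51 hPa.
Spread: 1030.90 − 1011.51 = 19 hPa.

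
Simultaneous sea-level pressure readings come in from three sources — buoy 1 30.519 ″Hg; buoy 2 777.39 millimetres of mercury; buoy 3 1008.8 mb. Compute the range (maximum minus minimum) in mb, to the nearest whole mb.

28 mb

buoy 1: 30.519 inHg = 1033.49 mb.
buoy 2: 777.39 mmHg = 1036.43 mb.
Spread: 1036.43 − 1008.80 = 28 mb.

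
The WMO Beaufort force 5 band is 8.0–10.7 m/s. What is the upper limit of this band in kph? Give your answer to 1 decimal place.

8.0–10.7 m/s × 3.6 = 28.8–38.5 km/h.

38.5 km/h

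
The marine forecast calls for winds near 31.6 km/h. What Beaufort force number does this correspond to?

31.6 km/h = 8.8 m/s, which is Beaufort 5 (fresh breeze, 8.0–10.7 m/s).

Beaufort force 5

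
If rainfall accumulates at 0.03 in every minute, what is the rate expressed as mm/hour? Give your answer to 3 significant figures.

0.03 in/minute × 25.4 mm/in × 60 minute/hour = 45.7 mm/hour.

45.7 mm/hour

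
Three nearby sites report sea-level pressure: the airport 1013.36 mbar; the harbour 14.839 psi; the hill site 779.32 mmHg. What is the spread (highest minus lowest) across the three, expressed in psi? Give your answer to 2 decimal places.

0.37 psi

the airport: 1013.36 mb = 14.6975 psi.
the hill site: 779.32 mmHg = 15.0695 psi.
Spread: 15.0695 − 14.6975 = 0.37 psi.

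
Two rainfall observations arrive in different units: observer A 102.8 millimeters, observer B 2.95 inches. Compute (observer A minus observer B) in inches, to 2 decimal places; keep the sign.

observer A: 102.8 mm = 4.0472 in.
Difference: 4.0472 − 2.9500 = 1.10 in.

1.10 in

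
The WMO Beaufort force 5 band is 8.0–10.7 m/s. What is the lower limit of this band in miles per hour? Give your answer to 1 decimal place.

17.9 mph

8.0–10.7 m/s × 2.237 = 17.9–23.9 mph.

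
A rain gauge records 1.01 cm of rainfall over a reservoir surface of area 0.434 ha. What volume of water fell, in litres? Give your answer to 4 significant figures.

43830 litres

Depth: 1.01 cm × 10 = 10.1 mm.
Area: 0.434 ha = 4340 m².
1 mm over 1 m² is 1 L, so volume = 10.1 × 4340 = 43834 L ≈ 43830 L.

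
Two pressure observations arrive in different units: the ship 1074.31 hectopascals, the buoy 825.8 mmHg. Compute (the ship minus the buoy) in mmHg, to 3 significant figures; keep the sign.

-20.0 mmHg

the ship: 1074.31 hPa = 805.799 mmHg.
Difference: 805.799 − 825.800 = -20.0 mmHg.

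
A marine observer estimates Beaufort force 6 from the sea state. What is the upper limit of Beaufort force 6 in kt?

27 kt

Beaufort 6 (strong breeze) spans 22–27 knots.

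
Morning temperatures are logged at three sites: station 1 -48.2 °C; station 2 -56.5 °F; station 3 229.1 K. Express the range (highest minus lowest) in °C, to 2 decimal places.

station 2: -56.5 °F = -49.167 °C.
station 3: 229.1 K = -44.050 °C.
Spread: (-44.050) − (-49.167) = 5.117 °C.

5.12 °C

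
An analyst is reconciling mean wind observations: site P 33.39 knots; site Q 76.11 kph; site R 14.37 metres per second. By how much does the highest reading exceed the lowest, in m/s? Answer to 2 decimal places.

site P: 33.39 kt = 17.1773 m/s.
site Q: 76.11 km/h = 21.1417 m/s.
Spread: 21.1417 − 14.3700 = 6.77 m/s.

6.77 m/s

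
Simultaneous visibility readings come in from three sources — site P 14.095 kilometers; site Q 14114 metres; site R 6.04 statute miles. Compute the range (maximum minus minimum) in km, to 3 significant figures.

4.39 km

site Q: 14114 m = 14.1140 km.
site R: 6.04 SM = 9.7204 km.
Spread: 14.1140 − 9.7204 = 4.39 km.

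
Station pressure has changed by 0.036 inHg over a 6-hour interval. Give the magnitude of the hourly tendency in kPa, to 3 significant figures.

0.0203 kPa per hour

0.036 inHg / 6 h × 3.38639 kPa/inHg = 0.0203 kPa/h.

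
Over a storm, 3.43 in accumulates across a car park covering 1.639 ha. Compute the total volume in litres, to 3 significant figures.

1430000 litres

Depth: 3.43 in × 25.4 = 87.122 mm.
Area: 1.639 ha = 16390 m².
1 mm over 1 m² is 1 L, so volume = 87.122 × 16390 = 1427929.6 L ≈ 1430000 L.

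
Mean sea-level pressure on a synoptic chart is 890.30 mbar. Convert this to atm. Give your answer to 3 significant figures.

1 mb = 0.000986923 atm, so 890.30 × 0.000986923 = 0.879 atm.

0.879 atm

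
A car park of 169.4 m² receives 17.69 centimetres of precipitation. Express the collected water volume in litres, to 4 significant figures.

Depth: 17.69 cm × 10 = 176.9 mm.
1 mm over 1 m² is 1 L, so volume = 176.9 × 169.4 = 29966.86 L ≈ 29970 L.

29970 litres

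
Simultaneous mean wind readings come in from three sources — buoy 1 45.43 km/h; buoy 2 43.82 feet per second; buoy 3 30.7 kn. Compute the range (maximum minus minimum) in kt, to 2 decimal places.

6.17 kt

buoy 1: 45.43 km/h = 24.5302 kt.
buoy 2: 43.82 ft/s = 25.9626 kt.
Spread: 30.7000 − 24.5302 = 6.17 kt.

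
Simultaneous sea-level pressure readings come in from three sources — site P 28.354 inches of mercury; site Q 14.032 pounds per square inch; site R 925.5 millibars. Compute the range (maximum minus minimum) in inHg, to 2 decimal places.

site Q: 14.032 psi = 28.5694 inHg.
site R: 925.5 mb = 27.3300 inHg.
Spread: 28.5694 − 27.3300 = 1.24 inHg.

1.24 inHg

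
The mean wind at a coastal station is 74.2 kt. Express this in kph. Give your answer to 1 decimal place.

137.4 km/h

1 kt = 1.852 km/h, so 74.2 × 1.852 = 137.4 km/h.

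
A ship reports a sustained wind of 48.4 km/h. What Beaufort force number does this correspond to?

Beaufort force 6

48.4 km/h = 13.4 m/s, which is Beaufort 6 (strong breeze, 10.8–13.8 m/s).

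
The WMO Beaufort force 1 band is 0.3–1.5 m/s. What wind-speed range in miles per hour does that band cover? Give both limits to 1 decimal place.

0.7 to 3.4 mph

0.3–1.5 m/s × 2.237 = 0.7–3.4 mph.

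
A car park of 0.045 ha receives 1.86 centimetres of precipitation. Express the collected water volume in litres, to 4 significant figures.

8370 litres

Depth: 1.86 cm × 10 = 18.6 mm.
Area: 0.045 ha = 450 m².
1 mm over 1 m² is 1 L, so volume = 18.6 × 450 = 8370 L.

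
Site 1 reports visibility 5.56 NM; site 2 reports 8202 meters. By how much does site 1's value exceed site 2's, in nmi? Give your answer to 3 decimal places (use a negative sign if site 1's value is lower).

site 2: 8202 m = 4.42873 nmi.
Difference: 5.56000 − 4.42873 = 1.131 nmi.

1.131 nmi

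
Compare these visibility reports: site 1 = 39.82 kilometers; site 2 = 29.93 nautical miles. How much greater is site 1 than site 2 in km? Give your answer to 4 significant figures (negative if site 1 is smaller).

site 2: 29.93 nmi = 55.4304 km.
Difference: 39.8200 − 55.4304 = -15.61 km.

-15.61 km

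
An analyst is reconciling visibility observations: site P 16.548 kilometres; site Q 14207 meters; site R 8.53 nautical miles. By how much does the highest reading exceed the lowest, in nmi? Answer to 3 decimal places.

site P: 16.548 km = 8.93521 nmi.
site Q: 14207 m = 7.67117 nmi.
Spread: 8.93521 − 7.67117 = 1.264 nmi.

1.264 nmi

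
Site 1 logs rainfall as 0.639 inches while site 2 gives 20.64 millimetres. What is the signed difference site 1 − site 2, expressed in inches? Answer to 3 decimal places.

site 2: 20.64 mm = 0.81260 in.
Difference: 0.63900 − 0.81260 = -0.174 in.

-0.174 in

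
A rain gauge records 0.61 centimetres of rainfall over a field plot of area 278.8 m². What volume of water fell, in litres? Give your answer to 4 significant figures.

Depth: 0.61 cm × 10 = 6.1 mm.
1 mm over 1 m² is 1 L, so volume = 6.1 × 278.8 = 1700.68 L ≈ 1701 L.

1701 litres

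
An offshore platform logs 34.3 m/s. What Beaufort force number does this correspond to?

Beaufort force 12

34.3 m/s lies in the Beaufort 12 band (hurricane force, ≥32.7 m/s).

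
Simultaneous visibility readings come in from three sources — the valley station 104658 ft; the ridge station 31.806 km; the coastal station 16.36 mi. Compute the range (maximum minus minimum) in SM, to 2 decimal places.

3.46 SM

the valley station: 104658 ft = 19.8216 SM.
the ridge station: 31.806 km = 19.7633 SM.
Spread: 19.8216 − 16.3600 = 3.46 SM.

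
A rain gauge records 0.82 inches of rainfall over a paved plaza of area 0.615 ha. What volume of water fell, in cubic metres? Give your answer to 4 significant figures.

128.1 cubic metres

Depth: 0.82 in × 25.4 = 20.828 mm.
Area: 0.615 ha = 6150 m².
1 mm over 1 m² is 1 L, so volume = 20.828 × 6150 = 128092.2 L = 128.1 m³.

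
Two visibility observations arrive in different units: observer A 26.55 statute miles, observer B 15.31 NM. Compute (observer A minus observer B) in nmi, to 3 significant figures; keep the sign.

observer A: 26.55 SM = 23.0713 nmi.
Difference: 23.0713 − 15.3100 = 7.76 nmi.

7.76 nmi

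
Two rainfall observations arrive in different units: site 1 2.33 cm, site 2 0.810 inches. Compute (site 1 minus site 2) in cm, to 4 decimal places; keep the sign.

0.2726 cm

site 2: 0.810 in = 2.057400 cm.
Difference: 2.330000 − 2.057400 = 0.2726 cm.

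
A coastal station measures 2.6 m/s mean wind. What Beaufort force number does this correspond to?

2.6 m/s lies in the Beaufort 2 band (light breeze, 1.6–3.3 m/s).

Beaufort force 2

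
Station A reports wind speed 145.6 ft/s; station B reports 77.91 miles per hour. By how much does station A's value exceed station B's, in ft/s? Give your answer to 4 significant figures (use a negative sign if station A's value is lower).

31.33 ft/s

station B: 77.91 mph = 114.2680 ft/s.
Difference: 145.6000 − 114.2680 = 31.33 ft/s.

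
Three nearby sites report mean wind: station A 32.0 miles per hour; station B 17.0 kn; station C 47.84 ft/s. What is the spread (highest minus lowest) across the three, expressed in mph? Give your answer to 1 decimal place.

13.1 mph

station B: 17.0 kt = 19.563 mph.
station C: 47.84 ft/s = 32.618 mph.
Spread: 32.618 − 19.563 = 13.1 mph.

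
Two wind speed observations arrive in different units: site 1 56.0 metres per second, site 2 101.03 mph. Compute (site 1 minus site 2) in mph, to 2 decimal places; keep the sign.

24.24 mph

site 1: 56.0 m/s = 125.2684 mph.
Difference: 125.2684 − 101.0300 = 24.24 mph.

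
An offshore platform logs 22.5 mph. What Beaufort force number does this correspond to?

22.5 mph = 10.1 m/s, which is Beaufort 5 (fresh breeze, 8.0–10.7 m/s).

Beaufort force 5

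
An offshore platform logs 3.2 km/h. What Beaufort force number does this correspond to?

Beaufort force 1

3.2 km/h = 0.9 m/s, which is Beaufort 1 (light air, 0.3–1.5 m/s).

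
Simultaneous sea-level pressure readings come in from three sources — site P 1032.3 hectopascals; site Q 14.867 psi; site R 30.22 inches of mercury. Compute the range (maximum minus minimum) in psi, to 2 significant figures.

0.13 psi

site P: 1032.3 hPa = 14.9722 psi.
site R: 30.22 inHg = 14.8427 psi.
Spread: 14.9722 − 14.8427 = 0.13 psi.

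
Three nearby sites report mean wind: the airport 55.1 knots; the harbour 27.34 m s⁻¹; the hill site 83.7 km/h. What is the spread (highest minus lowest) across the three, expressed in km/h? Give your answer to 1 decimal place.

the airport: 55.1 kt = 102.045 km/h.
the harbour: 27.34 m/s = 98.424 km/h.
Spread: 102.045 − 83.700 = 18.3 km/h.

18.3 km/h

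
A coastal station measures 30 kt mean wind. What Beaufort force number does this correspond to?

Beaufort force 7

30 kt lies in the Beaufort 7 band (near gale, 28–33 kt).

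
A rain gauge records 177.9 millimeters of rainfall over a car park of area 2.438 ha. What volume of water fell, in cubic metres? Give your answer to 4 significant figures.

Area: 2.438 ha = 24380 m².
1 mm over 1 m² is 1 L, so volume = 177.9 × 24380 = 4337202 L = 4337 m³.

4337 cubic metres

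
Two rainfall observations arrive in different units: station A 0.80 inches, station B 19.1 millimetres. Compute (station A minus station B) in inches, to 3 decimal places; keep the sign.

0.048 in

station B: 19.1 mm = 0.75197 in.
Difference: 0.80000 − 0.75197 = 0.048 in.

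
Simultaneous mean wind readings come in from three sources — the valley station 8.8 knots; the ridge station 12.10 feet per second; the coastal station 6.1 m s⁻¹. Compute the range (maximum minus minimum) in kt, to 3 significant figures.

the ridge station: 12.10 ft/s = 7.1691 kt.
the coastal station: 6.1 m/s = 11.8575 kt.
Spread: 11.8575 − 7.1691 = 4.69 kt.

4.69 kt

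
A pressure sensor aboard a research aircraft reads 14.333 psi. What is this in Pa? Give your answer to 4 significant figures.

1 psi = 6894.76 Pa, so 14.333 × 6894.76 = 98820 Pa.

98820 Pa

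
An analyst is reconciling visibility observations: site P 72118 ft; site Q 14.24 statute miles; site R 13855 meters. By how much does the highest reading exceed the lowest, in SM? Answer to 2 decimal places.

5.63 SM

site P: 72118 ft = 13.6587 SM.
site R: 13855 m = 8.6091 SM.
Spread: 14.2400 − 8.6091 = 5.63 SM.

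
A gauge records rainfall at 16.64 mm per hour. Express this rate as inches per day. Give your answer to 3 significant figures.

15.7 in/day

16.64 mm/hour × 0.0393701 in/mm × 24 hour/day = 15.7 in/day.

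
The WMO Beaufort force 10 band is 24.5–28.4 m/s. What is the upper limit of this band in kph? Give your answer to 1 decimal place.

24.5–28.4 m/s × 3.6 = 88.2–102.2 km/h.

102.2 km/h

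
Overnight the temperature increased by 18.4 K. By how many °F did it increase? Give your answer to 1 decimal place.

A change of 1 °C equals a change of 1.8 °F: Δ°F = 18.4 × 1.8 = 33.1 °F.

33.1 °F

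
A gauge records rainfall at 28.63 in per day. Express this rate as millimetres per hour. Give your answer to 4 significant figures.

28.63 in/day × 25.4 mm/in × 0.0416667 day/hour = 30.30 mm/hour.

30.30 mm/hour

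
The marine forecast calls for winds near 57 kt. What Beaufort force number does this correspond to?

57 kt lies in the Beaufort 11 band (violent storm, 56–63 kt).

Beaufort force 11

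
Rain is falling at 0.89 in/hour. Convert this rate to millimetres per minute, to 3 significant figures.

0.89 in/hour × 25.4 mm/in × 0.0166667 hour/minute = 0.377 mm/minute.

0.377 mm/minute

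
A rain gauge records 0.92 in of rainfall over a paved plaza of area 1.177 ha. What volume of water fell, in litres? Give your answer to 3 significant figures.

275000 litres

Depth: 0.92 in × 25.4 = 23.368 mm.
Area: 1.177 ha = 11770 m².
1 mm over 1 m² is 1 L, so volume = 23.368 × 11770 = 275041.36 L ≈ 275000 L.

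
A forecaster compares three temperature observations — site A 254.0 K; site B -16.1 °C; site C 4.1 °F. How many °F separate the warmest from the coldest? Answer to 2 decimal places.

6.57 °F

site A: 254.0 K = -19.150 °C.
site C: 4.1 °F = -15.500 °C.
Spread: (-15.500) − (-19.150) = 3.650 °C = 6.57 °F.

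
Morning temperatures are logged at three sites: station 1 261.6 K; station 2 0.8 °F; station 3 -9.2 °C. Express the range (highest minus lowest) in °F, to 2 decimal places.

14.64 °F

station 1: 261.6 K = -11.550 °C.
station 2: 0.8 °F = -17.333 °C.
Spread: (-9.200) − (-17.333) = 8.133 °C = 14.64 °F.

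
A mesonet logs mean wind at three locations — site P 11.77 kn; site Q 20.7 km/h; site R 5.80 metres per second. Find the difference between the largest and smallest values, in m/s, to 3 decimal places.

0.305 m/s

site P: 11.77 kt = 6.05501 m/s.
site Q: 20.7 km/h = 5.75000 m/s.
Spread: 6.05501 − 5.75000 = 0.305 m/s.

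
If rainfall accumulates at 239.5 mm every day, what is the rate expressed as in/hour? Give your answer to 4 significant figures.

239.5 mm/day × 0.0393701 in/mm × 0.0416667 day/hour = 0.3929 in/hour.

0.3929 in/hour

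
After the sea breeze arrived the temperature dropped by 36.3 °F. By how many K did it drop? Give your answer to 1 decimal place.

20.2 K

A change of 1 °C equals a change of 1.8 °F: ΔK = 36.3 × 0.5556 = 20.2 K.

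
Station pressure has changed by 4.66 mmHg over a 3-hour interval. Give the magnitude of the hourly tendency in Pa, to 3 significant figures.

4.66 mmHg / 3 h × 133.322 Pa/mmHg = 207 Pa/h.

207 Pa per hour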